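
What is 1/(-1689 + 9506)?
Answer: 1/7817 ≈ 0.00012793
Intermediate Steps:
1/(-1689 + 9506) = 1/7817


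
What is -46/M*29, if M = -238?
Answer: 667/119 ≈ 5.6050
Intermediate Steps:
-46/M*29 = -46/(-238)*29 = -46*(-1/238)*29 = (23/119)*29 = 667/119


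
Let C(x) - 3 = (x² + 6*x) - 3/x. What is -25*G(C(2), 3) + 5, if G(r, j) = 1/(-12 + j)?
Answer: 70/9 ≈ 7.7778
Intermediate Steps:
C(x) = 3 + x² - 3/x + 6*x (C(x) = 3 + ((x² + 6*x) - 3/x) = 3 + (x² - 3/x + 6*x) = 3 + x² - 3/x + 6*x)
-25*G(C(2), 3) + 5 = -25/(-12 + 3) + 5 = -25/(-9) + 5 = -25*(-⅑) + 5 = 25/9 + 5 = 70/9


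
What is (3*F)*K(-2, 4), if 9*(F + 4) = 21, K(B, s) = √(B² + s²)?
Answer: -10*√5 ≈ -22.361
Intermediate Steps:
F = -5/3 (F = -4 + (⅑)*21 = -4 + 7/3 = -5/3 ≈ -1.6667)
(3*F)*K(-2, 4) = (3*(-5/3))*√((-2)² + 4²) = -5*√(4 + 16) = -10*√5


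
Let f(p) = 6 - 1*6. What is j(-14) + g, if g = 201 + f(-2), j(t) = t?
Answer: 187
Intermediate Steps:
f(p) = 0 (f(p) = 6 - 6 = 0)
g = 201 (g = 201 + 0 = 201)
j(-14) + g = -14 + 201 = 187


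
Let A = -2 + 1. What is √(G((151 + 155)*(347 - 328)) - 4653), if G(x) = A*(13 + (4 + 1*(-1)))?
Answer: I*√4669 ≈ 68.33*I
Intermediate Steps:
A = -1
G(x) = -16 (G(x) = -(13 + (4 + 1*(-1))) = -(13 + (4 - 1)) = -(13 + 3) = -1*16 = -16)
√(G((151 + 155)*(347 - 328)) - 4653) = √(-16 - 4653) = √(-4669) = I*√4669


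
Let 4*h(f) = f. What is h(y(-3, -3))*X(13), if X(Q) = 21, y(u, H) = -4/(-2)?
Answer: 21/2 ≈ 10.500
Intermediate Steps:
y(u, H) = 2 (y(u, H) = -4*(-1/2) = 2)
h(f) = f/4
h(y(-3, -3))*X(13) = ((1/4)*2)*21 = (1/2)*21 = 21/2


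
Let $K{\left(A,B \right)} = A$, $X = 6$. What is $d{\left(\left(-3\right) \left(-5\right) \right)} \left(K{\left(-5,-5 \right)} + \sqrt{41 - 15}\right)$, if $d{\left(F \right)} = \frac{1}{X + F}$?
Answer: $- \frac{5}{21} + \frac{\sqrt{26}}{21} \approx 0.0047152$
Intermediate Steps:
$d{\left(F \right)} = \frac{1}{6 + F}$
$d{\left(\left(-3\right) \left(-5\right) \right)} \left(K{\left(-5,-5 \right)} + \sqrt{41 - 15}\right) = \frac{-5 + \sqrt{41 - 15}}{6 - -15} = \frac{-5 + \sqrt{26}}{6 + 15} = \frac{-5 + \sqrt{26}}{21} = - \frac{5}{21} + \frac{\sqrt{26}}{21}$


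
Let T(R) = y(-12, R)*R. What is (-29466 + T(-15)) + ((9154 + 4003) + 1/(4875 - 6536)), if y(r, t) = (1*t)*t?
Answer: -32695125/1661 ≈ -19684.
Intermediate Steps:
y(r, t) = t**2 (y(r, t) = t*t = t**2)
T(R) = R**3 (T(R) = R**2*R = R**3)
(-29466 + T(-15)) + ((9154 + 4003) + 1/(4875 - 6536)) = (-29466 + (-15)**3) + ((9154 + 4003) + 1/(4875 - 6536)) = (-29466 - 3375) + (13157 + 1/(-1661)) = -32841 + (13157 - 1/1661) = -32841 + 21853776/1661 = -32695125/1661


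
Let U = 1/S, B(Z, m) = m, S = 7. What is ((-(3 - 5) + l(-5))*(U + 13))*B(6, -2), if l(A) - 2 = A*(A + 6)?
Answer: 184/7 ≈ 26.286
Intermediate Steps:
l(A) = 2 + A*(6 + A) (l(A) = 2 + A*(A + 6) = 2 + A*(6 + A))
U = ⅐ (U = 1/7 = ⅐ ≈ 0.14286)
((-(3 - 5) + l(-5))*(U + 13))*B(6, -2) = ((-(3 - 5) + (2 + (-5)² + 6*(-5)))*(⅐ + 13))*(-2) = ((-1*(-2) + (2 + 25 - 30))*(92/7))*(-2) = ((2 - 3)*(92/7))*(-2) = -1*92/7*(-2) = -92/7*(-2) = 184/7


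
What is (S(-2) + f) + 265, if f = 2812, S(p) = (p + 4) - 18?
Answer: 3061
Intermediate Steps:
S(p) = -14 + p (S(p) = (4 + p) - 18 = -14 + p)
(S(-2) + f) + 265 = ((-14 - 2) + 2812) + 265 = (-16 + 2812) + 265 = 2796 + 265 = 3061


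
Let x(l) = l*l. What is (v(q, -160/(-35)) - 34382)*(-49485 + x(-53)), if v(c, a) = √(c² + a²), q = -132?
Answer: 1604814232 - 133360*√2137 ≈ 1.5986e+9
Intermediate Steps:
x(l) = l²
v(c, a) = √(a² + c²)
(v(q, -160/(-35)) - 34382)*(-49485 + x(-53)) = (√((-160/(-35))² + (-132)²) - 34382)*(-49485 + (-53)²) = (√((-160*(-1/35))² + 17424) - 34382)*(-49485 + 2809) = (√((32/7)² + 17424) - 34382)*(-46676) = (√(1024/49 + 17424) - 34382)*(-46676) = (√(854800/49) - 34382)*(-46676) = (20*√2137/7 - 34382)*(-46676) = (-34382 + 20*√2137/7)*(-46676) = 1604814232 - 133360*√2137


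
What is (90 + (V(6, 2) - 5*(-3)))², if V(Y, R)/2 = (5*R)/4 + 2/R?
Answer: 12544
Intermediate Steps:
V(Y, R) = 4/R + 5*R/2 (V(Y, R) = 2*((5*R)/4 + 2/R) = 2*((5*R)*(¼) + 2/R) = 2*(5*R/4 + 2/R) = 2*(2/R + 5*R/4) = 4/R + 5*R/2)
(90 + (V(6, 2) - 5*(-3)))² = (90 + ((4/2 + (5/2)*2) - 5*(-3)))² = (90 + ((4*(½) + 5) + 15))² = (90 + ((2 + 5) + 15))² = (90 + (7 + 15))² = (90 + 22)² = 112² = 12544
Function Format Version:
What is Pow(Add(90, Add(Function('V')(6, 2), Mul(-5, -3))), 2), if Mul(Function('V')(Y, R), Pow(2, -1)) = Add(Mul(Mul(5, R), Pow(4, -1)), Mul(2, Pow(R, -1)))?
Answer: 12544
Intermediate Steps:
Function('V')(Y, R) = Add(Mul(4, Pow(R, -1)), Mul(Rational(5, 2), R)) (Function('V')(Y, R) = Mul(2, Add(Mul(Mul(5, R), Pow(4, -1)), Mul(2, Pow(R, -1)))) = Mul(2, Add(Mul(Mul(5, R), Rational(1, 4)), Mul(2, Pow(R, -1)))) = Mul(2, Add(Mul(Rational(5, 4), R), Mul(2, Pow(R, -1)))) = Mul(2, Add(Mul(2, Pow(R, -1)), Mul(Rational(5, 4), R))) = Add(Mul(4, Pow(R, -1)), Mul(Rational(5, 2), R)))
Pow(Add(90, Add(Function('V')(6, 2), Mul(-5, -3))), 2) = Pow(Add(90, Add(Add(Mul(4, Pow(2, -1)), Mul(Rational(5, 2), 2)), Mul(-5, -3))), 2) = Pow(Add(90, Add(Add(Mul(4, Rational(1, 2)), 5), 15)), 2) = Pow(Add(90, Add(Add(2, 5), 15)), 2) = Pow(Add(90, Add(7, 15)), 2) = Pow(Add(90, 22), 2) = Pow(112, 2) = 12544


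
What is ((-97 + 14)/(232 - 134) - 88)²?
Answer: 75811849/9604 ≈ 7893.8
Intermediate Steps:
((-97 + 14)/(232 - 134) - 88)² = (-83/98 - 88)² = (-8707/98)² = 75811849/9604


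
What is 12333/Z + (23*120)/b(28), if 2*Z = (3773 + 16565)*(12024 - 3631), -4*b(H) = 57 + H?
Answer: -188449095075/1450923089 ≈ -129.88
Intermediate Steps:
b(H) = -57/4 - H/4 (b(H) = -(57 + H)/4 = -57/4 - H/4)
Z = 85348417 (Z = ((3773 + 16565)*(12024 - 3631))/2 = (20338*8393)/2 = (½)*170696834 = 85348417)
12333/Z + (23*120)/b(28) = 12333/85348417 + (23*120)/(-57/4 - ¼*28) = 12333*(1/85348417) + 2760/(-57/4 - 7) = 12333/85348417 + 2760/(-85/4) = 12333/85348417 + 2760*(-4/85) = 12333/85348417 - 2208/17 = -188449095075/1450923089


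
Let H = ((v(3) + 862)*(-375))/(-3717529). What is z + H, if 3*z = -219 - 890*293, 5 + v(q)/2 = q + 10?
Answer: -970233188431/11152587 ≈ -86996.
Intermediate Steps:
v(q) = 10 + 2*q (v(q) = -10 + 2*(q + 10) = -10 + 2*(10 + q) = -10 + (20 + 2*q) = 10 + 2*q)
z = -260989/3 (z = (-219 - 890*293)/3 = (-219 - 260770)/3 = (1/3)*(-260989) = -260989/3 ≈ -86996.)
H = 329250/3717529 (H = (((10 + 2*3) + 862)*(-375))/(-3717529) = (((10 + 6) + 862)*(-375))*(-1/3717529) = ((16 + 862)*(-375))*(-1/3717529) = (878*(-375))*(-1/3717529) = -329250*(-1/3717529) = 329250/3717529 ≈ 0.088567)
z + H = -260989/3 + 329250/3717529 = -970233188431/11152587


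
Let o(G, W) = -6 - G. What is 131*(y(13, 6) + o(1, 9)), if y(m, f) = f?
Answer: -131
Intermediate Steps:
131*(y(13, 6) + o(1, 9)) = 131*(6 + (-6 - 1*1)) = 131*(6 + (-6 - 1)) = 131*(6 - 7) = 131*(-1) = -131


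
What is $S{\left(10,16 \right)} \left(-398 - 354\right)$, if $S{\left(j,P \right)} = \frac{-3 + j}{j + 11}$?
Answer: $- \frac{752}{3} \approx -250.67$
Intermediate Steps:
$S{\left(j,P \right)} = \frac{-3 + j}{11 + j}$
$S{\left(10,16 \right)} \left(-398 - 354\right) = \frac{-3 + 10}{11 + 10} \left(-398 - 354\right) = \frac{1}{21} \cdot 7 \left(-752\right) = \frac{1}{3} \left(-752\right) = - \frac{752}{3}$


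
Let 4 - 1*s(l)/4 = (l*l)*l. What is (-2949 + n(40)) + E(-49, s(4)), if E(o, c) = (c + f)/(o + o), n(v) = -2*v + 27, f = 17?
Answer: -293973/98 ≈ -2999.7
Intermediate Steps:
n(v) = 27 - 2*v
s(l) = 16 - 4*l³ (s(l) = 16 - 4*l*l*l = 16 - 4*l²*l = 16 - 4*l³)
E(o, c) = (17 + c)/(2*o) (E(o, c) = (c + 17)/(o + o) = (17 + c)/((2*o)) = (17 + c)*(1/(2*o)) = (17 + c)/(2*o))
(-2949 + n(40)) + E(-49, s(4)) = (-2949 + (27 - 2*40)) + (½)*(17 + (16 - 4*4³))/(-49) = (-2949 + (27 - 80)) + (½)*(-1/49)*(17 + (16 - 4*64)) = (-2949 - 53) + (½)*(-1/49)*(17 + (16 - 256)) = -3002 + (½)*(-1/49)*(17 - 240) = -3002 + (½)*(-1/49)*(-223) = -3002 + 223/98 = -293973/98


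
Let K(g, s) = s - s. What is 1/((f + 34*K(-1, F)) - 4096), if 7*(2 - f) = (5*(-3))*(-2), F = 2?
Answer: -7/28688 ≈ -0.00024400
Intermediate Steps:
K(g, s) = 0
f = -16/7 (f = 2 - 5*(-3)*(-2)/7 = 2 - (-15)*(-2)/7 = 2 - 1/7*30 = 2 - 30/7 = -16/7 ≈ -2.2857)
1/((f + 34*K(-1, F)) - 4096) = 1/((-16/7 + 34*0) - 4096) = 1/((-16/7 + 0) - 4096) = 1/(-16/7 - 4096) = 1/(-28688/7) = -7/28688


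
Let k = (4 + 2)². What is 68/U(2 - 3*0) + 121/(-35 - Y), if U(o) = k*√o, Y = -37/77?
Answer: -9317/2658 + 17*√2/18 ≈ -2.1696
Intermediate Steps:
Y = -37/77 (Y = -37*1/77 = -37/77 ≈ -0.48052)
k = 36 (k = 6² = 36)
U(o) = 36*√o
68/U(2 - 3*0) + 121/(-35 - Y) = 68/((36*√(2 - 3*0))) + 121/(-35 - 1*(-37/77)) = 68/((36*√(2 + 0))) + 121/(-35 + 37/77) = 68/((36*√2)) + 121/(-2658/77) = 68*(√2/72) + 121*(-77/2658) = 17*√2/18 - 9317/2658 = -9317/2658 + 17*√2/18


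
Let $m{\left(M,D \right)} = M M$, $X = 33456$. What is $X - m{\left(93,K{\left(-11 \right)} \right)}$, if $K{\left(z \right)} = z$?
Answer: $24807$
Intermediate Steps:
$m{\left(M,D \right)} = M^{2}$
$X - m{\left(93,K{\left(-11 \right)} \right)} = 33456 - 93^{2} = 33456 - 8649 = 24807$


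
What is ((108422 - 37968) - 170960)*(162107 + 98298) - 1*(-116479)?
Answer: -26172148451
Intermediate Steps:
((108422 - 37968) - 170960)*(162107 + 98298) - 1*(-116479) = (70454 - 170960)*260405 + 116479 = -100506*260405 + 116479 = -26172264930 + 116479 = -26172148451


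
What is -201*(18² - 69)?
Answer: -51255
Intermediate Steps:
-201*(18² - 69) = -201*(324 - 69) = -201*255 = -51255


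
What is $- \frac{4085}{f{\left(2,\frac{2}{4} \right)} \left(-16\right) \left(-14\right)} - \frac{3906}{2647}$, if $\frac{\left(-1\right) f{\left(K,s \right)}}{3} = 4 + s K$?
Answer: $- \frac{462233}{1778784} \approx -0.25986$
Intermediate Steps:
$f{\left(K,s \right)} = -12 - 3 K s$ ($f{\left(K,s \right)} = - 3 \left(4 + s K\right) = - 3 \left(4 + K s\right) = -12 - 3 K s$)
$- \frac{4085}{f{\left(2,\frac{2}{4} \right)} \left(-16\right) \left(-14\right)} - \frac{3906}{2647} = - \frac{4085}{\left(-12 - 6 \cdot \frac{2}{4}\right) \left(-16\right) \left(-14\right)} - \frac{3906}{2647} = - \frac{4085}{\left(-12 - 6 \cdot 2 \cdot \frac{1}{4}\right) \left(-16\right) \left(-14\right)} - \frac{3906}{2647} = - \frac{4085}{\left(-12 - 6 \cdot \frac{1}{2}\right) \left(-16\right) \left(-14\right)} - \frac{3906}{2647} = - \frac{4085}{\left(-12 - 3\right) \left(-16\right) \left(-14\right)} - \frac{3906}{2647} = - \frac{4085}{\left(-15\right) \left(-16\right) \left(-14\right)} - \frac{3906}{2647} = - \frac{4085}{240 \left(-14\right)} - \frac{3906}{2647} = - \frac{4085}{-3360} - \frac{3906}{2647} = \left(-4085\right) \left(- \frac{1}{3360}\right) - \frac{3906}{2647} = \frac{817}{672} - \frac{3906}{2647} = - \frac{462233}{1778784}$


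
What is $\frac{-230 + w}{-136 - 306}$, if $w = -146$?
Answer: $\frac{188}{221} \approx 0.85068$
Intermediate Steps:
$\frac{-230 + w}{-136 - 306} = \frac{-230 - 146}{-136 - 306} = - \frac{376}{-442} = \left(-376\right) \left(- \frac{1}{442}\right) = \frac{188}{221}$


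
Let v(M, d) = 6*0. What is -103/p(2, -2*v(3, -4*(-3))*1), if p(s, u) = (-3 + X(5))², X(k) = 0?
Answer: -103/9 ≈ -11.444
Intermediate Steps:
v(M, d) = 0
p(s, u) = 9 (p(s, u) = (-3 + 0)² = (-3)² = 9)
-103/p(2, -2*v(3, -4*(-3))*1) = -103/9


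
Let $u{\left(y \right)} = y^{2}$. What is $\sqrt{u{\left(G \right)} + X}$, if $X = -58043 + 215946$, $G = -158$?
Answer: $\sqrt{182867} \approx 427.63$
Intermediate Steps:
$X = 157903$
$\sqrt{u{\left(G \right)} + X} = \sqrt{\left(-158\right)^{2} + 157903} = \sqrt{24964 + 157903} = \sqrt{182867}$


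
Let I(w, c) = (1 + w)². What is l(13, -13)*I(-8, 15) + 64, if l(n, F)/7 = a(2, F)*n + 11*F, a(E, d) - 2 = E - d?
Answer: 26818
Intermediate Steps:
a(E, d) = 2 + E - d (a(E, d) = 2 + (E - d) = 2 + E - d)
l(n, F) = 77*F + 7*n*(4 - F) (l(n, F) = 7*((2 + 2 - F)*n + 11*F) = 7*((4 - F)*n + 11*F) = 7*(n*(4 - F) + 11*F) = 7*(11*F + n*(4 - F)) = 77*F + 7*n*(4 - F))
l(13, -13)*I(-8, 15) + 64 = (77*(-13) + 7*13*(4 - 1*(-13)))*(1 - 8)² + 64 = (-1001 + 7*13*(4 + 13))*(-7)² + 64 = (-1001 + 7*13*17)*49 + 64 = (-1001 + 1547)*49 + 64 = 546*49 + 64 = 26754 + 64 = 26818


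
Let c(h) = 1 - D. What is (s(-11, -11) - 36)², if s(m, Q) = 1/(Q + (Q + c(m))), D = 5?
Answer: 877969/676 ≈ 1298.8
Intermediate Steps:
c(h) = -4 (c(h) = 1 - 1*5 = 1 - 5 = -4)
s(m, Q) = 1/(-4 + 2*Q) (s(m, Q) = 1/(Q + (Q - 4)) = 1/(Q + (-4 + Q)) = 1/(-4 + 2*Q))
(s(-11, -11) - 36)² = (1/(2*(-2 - 11)) - 36)² = ((½)/(-13) - 36)² = ((½)*(-1/13) - 36)² = (-1/26 - 36)² = (-937/26)² = 877969/676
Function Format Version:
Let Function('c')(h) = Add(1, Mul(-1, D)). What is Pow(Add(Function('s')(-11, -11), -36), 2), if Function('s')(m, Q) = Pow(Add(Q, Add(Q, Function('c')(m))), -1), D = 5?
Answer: Rational(877969, 676) ≈ 1298.8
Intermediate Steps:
Function('c')(h) = -4 (Function('c')(h) = Add(1, Mul(-1, 5)) = Add(1, -5) = -4)
Function('s')(m, Q) = Pow(Add(-4, Mul(2, Q)), -1) (Function('s')(m, Q) = Pow(Add(Q, Add(Q, -4)), -1) = Pow(Add(Q, Add(-4, Q)), -1) = Pow(Add(-4, Mul(2, Q)), -1))
Pow(Add(Function('s')(-11, -11), -36), 2) = Pow(Add(Mul(Rational(1, 2), Pow(Add(-2, -11), -1)), -36), 2) = Pow(Add(Mul(Rational(1, 2), Pow(-13, -1)), -36), 2) = Pow(Add(Mul(Rational(1, 2), Rational(-1, 13)), -36), 2) = Pow(Add(Rational(-1, 26), -36), 2) = Pow(Rational(-937, 26), 2) = Rational(877969, 676)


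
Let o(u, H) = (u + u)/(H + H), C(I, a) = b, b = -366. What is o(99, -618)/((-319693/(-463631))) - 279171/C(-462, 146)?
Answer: 139240130700/182602829 ≈ 762.53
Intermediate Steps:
C(I, a) = -366
o(u, H) = u/H (o(u, H) = (2*u)/((2*H)) = (2*u)*(1/(2*H)) = u/H)
o(99, -618)/((-319693/(-463631))) - 279171/C(-462, 146) = (99/(-618))/((-319693/(-463631))) - 279171/(-366) = (99*(-1/618))/((-319693*(-1/463631))) - 279171*(-1/366) = -33/(206*319693/463631) + 93057/122 = -33/206*463631/319693 + 93057/122 = -1390893/5986978 + 93057/122 = 139240130700/182602829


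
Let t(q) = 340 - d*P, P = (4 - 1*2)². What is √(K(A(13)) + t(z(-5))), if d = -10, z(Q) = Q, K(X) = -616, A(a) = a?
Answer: 2*I*√59 ≈ 15.362*I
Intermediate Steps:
P = 4 (P = (4 - 2)² = 2² = 4)
t(q) = 380 (t(q) = 340 - (-10)*4 = 340 - 1*(-40) = 340 + 40 = 380)
√(K(A(13)) + t(z(-5))) = √(-616 + 380) = √(-236) = 2*I*√59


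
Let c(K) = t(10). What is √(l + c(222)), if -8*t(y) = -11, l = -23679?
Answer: I*√378842/4 ≈ 153.88*I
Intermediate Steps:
t(y) = 11/8 (t(y) = -⅛*(-11) = 11/8)
c(K) = 11/8
√(l + c(222)) = √(-23679 + 11/8) = √(-189421/8) = I*√378842/4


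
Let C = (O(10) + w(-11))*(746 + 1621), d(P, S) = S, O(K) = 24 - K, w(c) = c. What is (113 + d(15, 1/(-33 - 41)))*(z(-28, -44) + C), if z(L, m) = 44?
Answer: 59739345/74 ≈ 8.0729e+5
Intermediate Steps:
C = 7101 (C = ((24 - 1*10) - 11)*(746 + 1621) = ((24 - 10) - 11)*2367 = (14 - 11)*2367 = 3*2367 = 7101)
(113 + d(15, 1/(-33 - 41)))*(z(-28, -44) + C) = (113 + 1/(-33 - 41))*(44 + 7101) = (113 + 1/(-74))*7145 = (113 - 1/74)*7145 = (8361/74)*7145 = 59739345/74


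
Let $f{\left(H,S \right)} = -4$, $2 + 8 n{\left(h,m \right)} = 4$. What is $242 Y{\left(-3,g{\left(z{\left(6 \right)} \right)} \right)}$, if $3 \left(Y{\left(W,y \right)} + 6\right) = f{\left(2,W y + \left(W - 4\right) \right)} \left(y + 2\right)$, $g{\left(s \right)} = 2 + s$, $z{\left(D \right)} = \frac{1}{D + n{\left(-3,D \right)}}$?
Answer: $- \frac{209572}{75} \approx -2794.3$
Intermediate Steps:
$n{\left(h,m \right)} = \frac{1}{4}$ ($n{\left(h,m \right)} = - \frac{1}{4} + \frac{1}{8} \cdot 4 = - \frac{1}{4} + \frac{1}{2} = \frac{1}{4}$)
$z{\left(D \right)} = \frac{1}{\frac{1}{4} + D}$ ($z{\left(D \right)} = \frac{1}{D + \frac{1}{4}} = \frac{1}{\frac{1}{4} + D}$)
$Y{\left(W,y \right)} = - \frac{26}{3} - \frac{4 y}{3}$ ($Y{\left(W,y \right)} = -6 + \frac{\left(-4\right) \left(y + 2\right)}{3} = -6 + \frac{\left(-4\right) \left(2 + y\right)}{3} = -6 + \frac{-8 - 4 y}{3} = -6 - \left(\frac{8}{3} + \frac{4 y}{3}\right) = - \frac{26}{3} - \frac{4 y}{3}$)
$242 Y{\left(-3,g{\left(z{\left(6 \right)} \right)} \right)} = 242 \left(- \frac{26}{3} - \frac{4 \left(2 + \frac{4}{1 + 4 \cdot 6}\right)}{3}\right) = 242 \left(- \frac{26}{3} - \frac{4 \left(2 + \frac{4}{1 + 24}\right)}{3}\right) = 242 \left(- \frac{26}{3} - \frac{4 \left(2 + \frac{4}{25}\right)}{3}\right) = 242 \left(- \frac{26}{3} - \frac{72}{25}\right) = 242 \left(- \frac{866}{75}\right) = - \frac{209572}{75}$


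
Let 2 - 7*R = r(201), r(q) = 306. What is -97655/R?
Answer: 683585/304 ≈ 2248.6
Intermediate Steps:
R = -304/7 (R = 2/7 - 1/7*306 = 2/7 - 306/7 = -304/7 ≈ -43.429)
-97655/R = -97655/(-304/7) = -97655*(-7/304) = 683585/304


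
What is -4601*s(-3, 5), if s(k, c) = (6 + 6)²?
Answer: -662544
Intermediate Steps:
s(k, c) = 144 (s(k, c) = 12² = 144)
-4601*s(-3, 5) = -4601*144 = -662544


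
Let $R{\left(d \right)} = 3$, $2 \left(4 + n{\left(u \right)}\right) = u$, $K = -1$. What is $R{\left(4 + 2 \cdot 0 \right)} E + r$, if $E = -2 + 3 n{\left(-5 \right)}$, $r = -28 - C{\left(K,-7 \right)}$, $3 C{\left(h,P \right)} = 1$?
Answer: $- \frac{557}{6} \approx -92.833$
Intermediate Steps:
$C{\left(h,P \right)} = \frac{1}{3}$ ($C{\left(h,P \right)} = \frac{1}{3} \cdot 1 = \frac{1}{3}$)
$n{\left(u \right)} = -4 + \frac{u}{2}$
$r = - \frac{85}{3}$ ($r = -28 - \frac{1}{3} = - \frac{85}{3} \approx -28.333$)
$E = - \frac{43}{2}$ ($E = -2 + 3 \left(-4 + \frac{1}{2} \left(-5\right)\right) = -2 + 3 \left(-4 - \frac{5}{2}\right) = -2 + 3 \left(- \frac{13}{2}\right) = -2 - \frac{39}{2} = - \frac{43}{2} \approx -21.5$)
$R{\left(4 + 2 \cdot 0 \right)} E + r = 3 \left(- \frac{43}{2}\right) - \frac{85}{3} = - \frac{129}{2} - \frac{85}{3} = - \frac{557}{6}$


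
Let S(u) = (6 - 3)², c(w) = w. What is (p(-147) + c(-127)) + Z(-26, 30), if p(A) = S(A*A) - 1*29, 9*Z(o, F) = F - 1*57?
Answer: -150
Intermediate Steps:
Z(o, F) = -19/3 + F/9 (Z(o, F) = (F - 1*57)/9 = (F - 57)/9 = (-57 + F)/9 = -19/3 + F/9)
S(u) = 9 (S(u) = 3² = 9)
p(A) = -20 (p(A) = 9 - 1*29 = 9 - 29 = -20)
(p(-147) + c(-127)) + Z(-26, 30) = (-20 - 127) + (-19/3 + (⅑)*30) = -147 + (-19/3 + 10/3) = -147 - 3 = -150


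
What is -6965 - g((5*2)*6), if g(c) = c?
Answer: -7025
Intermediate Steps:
-6965 - g((5*2)*6) = -6965 - 5*2*6 = -6965 - 10*6 = -6965 - 1*60 = -6965 - 60 = -7025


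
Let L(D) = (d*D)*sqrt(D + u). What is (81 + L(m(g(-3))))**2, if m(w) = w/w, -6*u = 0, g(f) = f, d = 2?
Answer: 6889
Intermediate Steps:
u = 0 (u = -1/6*0 = 0)
m(w) = 1
L(D) = 2*D**(3/2) (L(D) = (2*D)*sqrt(D + 0) = (2*D)*sqrt(D) = 2*D**(3/2))
(81 + L(m(g(-3))))**2 = (81 + 2*1**(3/2))**2 = (81 + 2*1)**2 = (81 + 2)**2 = 83**2 = 6889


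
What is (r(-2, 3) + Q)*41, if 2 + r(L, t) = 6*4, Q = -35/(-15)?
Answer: 2993/3 ≈ 997.67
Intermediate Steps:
Q = 7/3 (Q = -35*(-1/15) = 7/3 ≈ 2.3333)
r(L, t) = 22 (r(L, t) = -2 + 6*4 = -2 + 24 = 22)
(r(-2, 3) + Q)*41 = (22 + 7/3)*41 = (73/3)*41 = 2993/3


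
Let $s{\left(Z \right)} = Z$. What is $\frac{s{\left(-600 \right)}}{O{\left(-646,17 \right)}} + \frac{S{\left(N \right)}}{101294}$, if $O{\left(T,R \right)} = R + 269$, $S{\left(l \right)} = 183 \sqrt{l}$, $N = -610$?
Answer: $- \frac{300}{143} + \frac{183 i \sqrt{610}}{101294} \approx -2.0979 + 0.04462 i$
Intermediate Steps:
$O{\left(T,R \right)} = 269 + R$
$\frac{s{\left(-600 \right)}}{O{\left(-646,17 \right)}} + \frac{S{\left(N \right)}}{101294} = - \frac{600}{269 + 17} + \frac{183 \sqrt{-610}}{101294} = - \frac{600}{286} + 183 i \sqrt{610} \cdot \frac{1}{101294} = \left(-600\right) \frac{1}{286} + 183 i \sqrt{610} \cdot \frac{1}{101294} = - \frac{300}{143} + \frac{183 i \sqrt{610}}{101294}$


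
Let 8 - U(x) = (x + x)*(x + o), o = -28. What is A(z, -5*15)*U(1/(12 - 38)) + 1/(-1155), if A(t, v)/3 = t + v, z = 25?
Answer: -171084544/195195 ≈ -876.48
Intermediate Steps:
A(t, v) = 3*t + 3*v (A(t, v) = 3*(t + v) = 3*t + 3*v)
U(x) = 8 - 2*x*(-28 + x) (U(x) = 8 - (x + x)*(x - 28) = 8 - 2*x*(-28 + x))
A(z, -5*15)*U(1/(12 - 38)) + 1/(-1155) = (3*25 + 3*(-5*15))*(8 - 2/(12 - 38)**2 + 56/(12 - 38)) + 1/(-1155) = (75 + 3*(-75))*(8 - 2*(1/(-26))**2 + 56/(-26)) - 1/1155 = (75 - 225)*(8 - 2*(-1/26)**2 + 56*(-1/26)) - 1/1155 = -150*(8 - 2*1/676 - 28/13) - 1/1155 = -150*(8 - 1/338 - 28/13) - 1/1155 = -150*1975/338 - 1/1155 = -148125/169 - 1/1155 = -171084544/195195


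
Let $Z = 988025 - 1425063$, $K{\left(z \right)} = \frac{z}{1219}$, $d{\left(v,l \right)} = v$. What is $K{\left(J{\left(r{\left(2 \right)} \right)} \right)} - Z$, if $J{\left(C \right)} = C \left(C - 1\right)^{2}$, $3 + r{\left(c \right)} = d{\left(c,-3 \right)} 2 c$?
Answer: $\frac{532749402}{1219} \approx 4.3704 \cdot 10^{5}$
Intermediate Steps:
$r{\left(c \right)} = -3 + 2 c^{2}$ ($r{\left(c \right)} = -3 + c 2 c = -3 + 2 c c = -3 + 2 c^{2}$)
$J{\left(C \right)} = C \left(-1 + C\right)^{2}$
$K{\left(z \right)} = \frac{z}{1219}$ ($K{\left(z \right)} = z \frac{1}{1219} = \frac{z}{1219}$)
$Z = -437038$
$K{\left(J{\left(r{\left(2 \right)} \right)} \right)} - Z = \frac{\left(-3 + 2 \cdot 2^{2}\right) \left(-1 - \left(3 - 2 \cdot 2^{2}\right)\right)^{2}}{1219} - -437038 = \frac{\left(-3 + 2 \cdot 4\right) \left(-1 + \left(-3 + 2 \cdot 4\right)\right)^{2}}{1219} + 437038 = \frac{\left(-3 + 8\right) \left(-1 + \left(-3 + 8\right)\right)^{2}}{1219} + 437038 = \frac{5 \left(-1 + 5\right)^{2}}{1219} + 437038 = \frac{5 \cdot 4^{2}}{1219} + 437038 = \frac{5 \cdot 16}{1219} + 437038 = \frac{1}{1219} \cdot 80 + 437038 = \frac{80}{1219} + 437038 = \frac{532749402}{1219}$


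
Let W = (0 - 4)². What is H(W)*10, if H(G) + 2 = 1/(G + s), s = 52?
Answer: -675/34 ≈ -19.853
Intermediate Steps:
W = 16 (W = (-4)² = 16)
H(G) = -2 + 1/(52 + G) (H(G) = -2 + 1/(G + 52) = -2 + 1/(52 + G))
H(W)*10 = ((-103 - 2*16)/(52 + 16))*10 = ((-103 - 32)/68)*10 = ((1/68)*(-135))*10 = -135/68*10 = -675/34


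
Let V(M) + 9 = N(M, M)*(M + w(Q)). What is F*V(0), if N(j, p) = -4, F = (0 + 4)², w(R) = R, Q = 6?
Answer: -528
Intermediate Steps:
F = 16 (F = 4² = 16)
V(M) = -33 - 4*M (V(M) = -9 - 4*(M + 6) = -9 - 4*(6 + M) = -9 + (-24 - 4*M) = -33 - 4*M)
F*V(0) = 16*(-33 - 4*0) = 16*(-33 + 0) = 16*(-33) = -528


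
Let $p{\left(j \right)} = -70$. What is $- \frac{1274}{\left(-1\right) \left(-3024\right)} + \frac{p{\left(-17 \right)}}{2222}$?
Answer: $- \frac{108661}{239976} \approx -0.4528$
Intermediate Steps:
$- \frac{1274}{\left(-1\right) \left(-3024\right)} + \frac{p{\left(-17 \right)}}{2222} = - \frac{1274}{\left(-1\right) \left(-3024\right)} - \frac{70}{2222} = - \frac{1274}{3024} - \frac{35}{1111} = \left(-1274\right) \frac{1}{3024} - \frac{35}{1111} = - \frac{91}{216} - \frac{35}{1111} = - \frac{108661}{239976}$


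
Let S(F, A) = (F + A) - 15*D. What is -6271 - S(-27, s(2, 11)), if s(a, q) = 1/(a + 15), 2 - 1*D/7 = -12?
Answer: -81159/17 ≈ -4774.1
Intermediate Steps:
D = 98 (D = 14 - 7*(-12) = 14 + 84 = 98)
s(a, q) = 1/(15 + a)
S(F, A) = -1470 + A + F (S(F, A) = (F + A) - 15*98 = (A + F) - 1470 = -1470 + A + F)
-6271 - S(-27, s(2, 11)) = -6271 - (-1470 + 1/(15 + 2) - 27) = -6271 - (-1470 + 1/17 - 27) = -6271 - 1*(-25448/17) = -6271 + 25448/17 = -81159/17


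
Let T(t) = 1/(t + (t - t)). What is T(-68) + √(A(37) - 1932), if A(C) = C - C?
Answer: -1/68 + 2*I*√483 ≈ -0.014706 + 43.955*I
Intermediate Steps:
T(t) = 1/t (T(t) = 1/(t + 0) = 1/t)
A(C) = 0
T(-68) + √(A(37) - 1932) = 1/(-68) + √(0 - 1932) = -1/68 + √(-1932) = -1/68 + 2*I*√483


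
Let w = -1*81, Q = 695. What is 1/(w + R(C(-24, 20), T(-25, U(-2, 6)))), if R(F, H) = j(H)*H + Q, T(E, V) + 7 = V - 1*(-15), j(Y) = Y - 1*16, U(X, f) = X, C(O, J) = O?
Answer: 1/554 ≈ 0.0018051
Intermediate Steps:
w = -81
j(Y) = -16 + Y (j(Y) = Y - 16 = -16 + Y)
T(E, V) = 8 + V (T(E, V) = -7 + (V - 1*(-15)) = -7 + (V + 15) = -7 + (15 + V) = 8 + V)
R(F, H) = 695 + H*(-16 + H) (R(F, H) = (-16 + H)*H + 695 = H*(-16 + H) + 695 = 695 + H*(-16 + H))
1/(w + R(C(-24, 20), T(-25, U(-2, 6)))) = 1/(-81 + (695 + (8 - 2)*(-16 + (8 - 2)))) = 1/(-81 + (695 + 6*(-16 + 6))) = 1/(-81 + (695 + 6*(-10))) = 1/(-81 + (695 - 60)) = 1/(-81 + 635) = 1/554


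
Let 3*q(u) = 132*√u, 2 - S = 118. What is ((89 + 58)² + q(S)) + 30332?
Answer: 51941 + 88*I*√29 ≈ 51941.0 + 473.89*I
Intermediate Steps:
S = -116 (S = 2 - 1*118 = 2 - 118 = -116)
q(u) = 44*√u (q(u) = (132*√u)/3 = 44*√u)
((89 + 58)² + q(S)) + 30332 = ((89 + 58)² + 44*√(-116)) + 30332 = (147² + 44*(2*I*√29)) + 30332 = (21609 + 88*I*√29) + 30332 = 51941 + 88*I*√29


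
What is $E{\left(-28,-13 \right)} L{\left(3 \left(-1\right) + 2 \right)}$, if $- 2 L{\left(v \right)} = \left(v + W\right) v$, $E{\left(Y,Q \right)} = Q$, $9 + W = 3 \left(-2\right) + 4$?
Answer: $78$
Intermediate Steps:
$W = -11$ ($W = -9 + \left(3 \left(-2\right) + 4\right) = -9 + \left(-6 + 4\right) = -9 - 2 = -11$)
$L{\left(v \right)} = - \frac{v \left(-11 + v\right)}{2}$ ($L{\left(v \right)} = - \frac{\left(v - 11\right) v}{2} = - \frac{\left(-11 + v\right) v}{2} = - \frac{v \left(-11 + v\right)}{2}$)
$E{\left(-28,-13 \right)} L{\left(3 \left(-1\right) + 2 \right)} = - 13 \frac{\left(3 \left(-1\right) + 2\right) \left(11 - \left(3 \left(-1\right) + 2\right)\right)}{2} = - 13 \frac{\left(-3 + 2\right) \left(11 - \left(-3 + 2\right)\right)}{2} = - 13 \cdot \frac{1}{2} \left(-1\right) \left(11 - -1\right) = - 13 \cdot \frac{1}{2} \left(-1\right) \left(11 + 1\right) = - 13 \cdot \frac{1}{2} \left(-1\right) 12 = \left(-13\right) \left(-6\right) = 78$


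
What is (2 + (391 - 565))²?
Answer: 29584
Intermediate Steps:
(2 + (391 - 565))² = (2 - 174)² = (-172)² = 29584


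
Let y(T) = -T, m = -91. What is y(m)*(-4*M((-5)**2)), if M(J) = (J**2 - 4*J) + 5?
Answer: -192920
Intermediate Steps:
M(J) = 5 + J**2 - 4*J
y(m)*(-4*M((-5)**2)) = (-1*(-91))*(-4*(5 + ((-5)**2)**2 - 4*(-5)**2)) = 91*(-4*(5 + 25**2 - 4*25)) = 91*(-4*(5 + 625 - 100)) = 91*(-4*530) = 91*(-2120) = -192920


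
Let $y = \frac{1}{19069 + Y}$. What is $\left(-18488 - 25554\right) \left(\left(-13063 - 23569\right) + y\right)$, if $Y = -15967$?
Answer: $\frac{2502300467723}{1551} \approx 1.6133 \cdot 10^{9}$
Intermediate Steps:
$y = \frac{1}{3102}$ ($y = \frac{1}{19069 - 15967} = \frac{1}{3102} \approx 0.00032237$)
$\left(-18488 - 25554\right) \left(\left(-13063 - 23569\right) + y\right) = \left(-18488 - 25554\right) \left(\left(-13063 - 23569\right) + \frac{1}{3102}\right) = - 44042 \left(-36632 + \frac{1}{3102}\right) = \left(-44042\right) \left(- \frac{113632463}{3102}\right) = \frac{2502300467723}{1551}$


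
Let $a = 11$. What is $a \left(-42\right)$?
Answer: $-462$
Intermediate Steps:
$a \left(-42\right) = 11 \left(-42\right) = -462$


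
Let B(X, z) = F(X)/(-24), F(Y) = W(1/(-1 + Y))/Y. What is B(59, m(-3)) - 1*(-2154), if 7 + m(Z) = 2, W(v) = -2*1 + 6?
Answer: 762515/354 ≈ 2154.0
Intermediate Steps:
W(v) = 4 (W(v) = -2 + 6 = 4)
m(Z) = -5 (m(Z) = -7 + 2 = -5)
F(Y) = 4/Y
B(X, z) = -1/(6*X) (B(X, z) = (4/X)/(-24) = (4/X)*(-1/24) = -1/(6*X))
B(59, m(-3)) - 1*(-2154) = -1/6/59 - 1*(-2154) = -1/6*1/59 + 2154 = -1/354 + 2154 = 762515/354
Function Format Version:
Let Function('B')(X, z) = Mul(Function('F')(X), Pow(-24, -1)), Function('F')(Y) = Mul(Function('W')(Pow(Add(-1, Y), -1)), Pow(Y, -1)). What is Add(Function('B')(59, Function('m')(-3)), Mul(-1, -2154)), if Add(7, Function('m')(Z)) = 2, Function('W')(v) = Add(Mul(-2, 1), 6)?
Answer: Rational(762515, 354) ≈ 2154.0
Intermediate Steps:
Function('W')(v) = 4 (Function('W')(v) = Add(-2, 6) = 4)
Function('m')(Z) = -5 (Function('m')(Z) = Add(-7, 2) = -5)
Function('F')(Y) = Mul(4, Pow(Y, -1))
Function('B')(X, z) = Mul(Rational(-1, 6), Pow(X, -1)) (Function('B')(X, z) = Mul(Mul(4, Pow(X, -1)), Pow(-24, -1)) = Mul(Mul(4, Pow(X, -1)), Rational(-1, 24)) = Mul(Rational(-1, 6), Pow(X, -1)))
Add(Function('B')(59, Function('m')(-3)), Mul(-1, -2154)) = Add(Mul(Rational(-1, 6), Pow(59, -1)), Mul(-1, -2154)) = Add(Mul(Rational(-1, 6), Rational(1, 59)), 2154) = Add(Rational(-1, 354), 2154) = Rational(762515, 354)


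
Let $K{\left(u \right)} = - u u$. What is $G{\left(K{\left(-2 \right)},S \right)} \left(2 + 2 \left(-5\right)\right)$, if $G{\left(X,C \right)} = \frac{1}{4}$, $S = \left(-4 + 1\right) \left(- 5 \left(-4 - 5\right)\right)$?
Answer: $-2$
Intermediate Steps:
$S = -135$ ($S = - 3 \left(\left(-5\right) \left(-9\right)\right) = \left(-3\right) 45 = -135$)
$K{\left(u \right)} = - u^{2}$
$G{\left(X,C \right)} = \frac{1}{4}$
$G{\left(K{\left(-2 \right)},S \right)} \left(2 + 2 \left(-5\right)\right) = \frac{2 + 2 \left(-5\right)}{4} = \frac{2 - 10}{4} = \frac{1}{4} \left(-8\right) = -2$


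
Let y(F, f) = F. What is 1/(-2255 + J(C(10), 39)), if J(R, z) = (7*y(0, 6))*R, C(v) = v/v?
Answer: -1/2255 ≈ -0.00044346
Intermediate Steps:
C(v) = 1
J(R, z) = 0 (J(R, z) = (7*0)*R = 0*R = 0)
1/(-2255 + J(C(10), 39)) = 1/(-2255 + 0) = 1/(-2255) = -1/2255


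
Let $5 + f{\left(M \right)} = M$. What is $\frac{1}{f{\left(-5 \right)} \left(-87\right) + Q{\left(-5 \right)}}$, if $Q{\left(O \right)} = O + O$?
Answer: $\frac{1}{860} \approx 0.0011628$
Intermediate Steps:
$f{\left(M \right)} = -5 + M$
$Q{\left(O \right)} = 2 O$
$\frac{1}{f{\left(-5 \right)} \left(-87\right) + Q{\left(-5 \right)}} = \frac{1}{\left(-5 - 5\right) \left(-87\right) + 2 \left(-5\right)} = \frac{1}{\left(-10\right) \left(-87\right) - 10} = \frac{1}{870 - 10} = \frac{1}{860}$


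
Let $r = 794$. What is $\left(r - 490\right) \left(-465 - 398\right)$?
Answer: $-262352$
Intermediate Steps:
$\left(r - 490\right) \left(-465 - 398\right) = \left(794 - 490\right) \left(-465 - 398\right) = 304 \left(-465 - 398\right) = 304 \left(-863\right) = -262352$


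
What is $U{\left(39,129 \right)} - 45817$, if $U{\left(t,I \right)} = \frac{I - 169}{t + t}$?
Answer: $- \frac{1786883}{39} \approx -45818.0$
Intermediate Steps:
$U{\left(t,I \right)} = \frac{-169 + I}{2 t}$
$U{\left(39,129 \right)} - 45817 = \frac{-169 + 129}{2 \cdot 39} - 45817 = \frac{1}{2} \cdot \frac{1}{39} \left(-40\right) - 45817 = - \frac{20}{39} - 45817 = - \frac{1786883}{39}$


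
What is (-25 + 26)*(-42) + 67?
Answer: 25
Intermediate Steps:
(-25 + 26)*(-42) + 67 = 1*(-42) + 67 = -42 + 67 = 25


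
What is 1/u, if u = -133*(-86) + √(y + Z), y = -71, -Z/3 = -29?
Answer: 1/11442 ≈ 8.7397e-5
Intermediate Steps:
Z = 87 (Z = -3*(-29) = 87)
u = 11442 (u = -133*(-86) + √(-71 + 87) = 11438 + √16 = 11438 + 4 = 11442)
1/u = 1/11442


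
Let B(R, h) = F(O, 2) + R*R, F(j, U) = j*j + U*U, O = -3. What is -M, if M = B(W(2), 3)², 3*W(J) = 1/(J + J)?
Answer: -3508129/20736 ≈ -169.18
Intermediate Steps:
W(J) = 1/(6*J) (W(J) = 1/(3*(J + J)) = 1/(3*((2*J))) = (1/(2*J))/3 = 1/(6*J))
F(j, U) = U² + j² (F(j, U) = j² + U² = U² + j²)
B(R, h) = 13 + R² (B(R, h) = (2² + (-3)²) + R*R = (4 + 9) + R² = 13 + R²)
M = 3508129/20736 (M = (13 + ((⅙)/2)²)² = (13 + ((⅙)*(½))²)² = (13 + (1/12)²)² = (13 + 1/144)² = (1873/144)² = 3508129/20736 ≈ 169.18)
-M = -1*3508129/20736 = -3508129/20736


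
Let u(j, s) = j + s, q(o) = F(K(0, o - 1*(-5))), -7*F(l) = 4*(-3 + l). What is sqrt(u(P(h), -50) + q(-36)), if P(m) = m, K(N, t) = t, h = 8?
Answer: I*sqrt(1106)/7 ≈ 4.7509*I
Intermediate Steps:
F(l) = 12/7 - 4*l/7 (F(l) = -4*(-3 + l)/7 = -(-12 + 4*l)/7 = 12/7 - 4*l/7)
q(o) = -8/7 - 4*o/7 (q(o) = 12/7 - 4*(o - 1*(-5))/7 = 12/7 - 4*(o + 5)/7 = 12/7 - 4*(5 + o)/7 = 12/7 + (-20/7 - 4*o/7) = -8/7 - 4*o/7)
sqrt(u(P(h), -50) + q(-36)) = sqrt((8 - 50) + (-8/7 - 4/7*(-36))) = sqrt(-42 + (-8/7 + 144/7)) = sqrt(-42 + 136/7) = sqrt(-158/7) = I*sqrt(1106)/7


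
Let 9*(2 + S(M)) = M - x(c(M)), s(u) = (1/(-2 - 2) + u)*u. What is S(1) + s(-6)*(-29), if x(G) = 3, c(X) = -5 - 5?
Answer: -19615/18 ≈ -1089.7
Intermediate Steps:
c(X) = -10
s(u) = u*(-1/4 + u) (s(u) = (1/(-4) + u)*u = (-1/4 + u)*u = u*(-1/4 + u))
S(M) = -7/3 + M/9 (S(M) = -2 + (M - 1*3)/9 = -2 + (M - 3)/9 = -2 + (-3 + M)/9 = -2 + (-1/3 + M/9) = -7/3 + M/9)
S(1) + s(-6)*(-29) = (-7/3 + (1/9)*1) - 6*(-1/4 - 6)*(-29) = (-7/3 + 1/9) - 6*(-25/4)*(-29) = -20/9 + (75/2)*(-29) = -20/9 - 2175/2 = -19615/18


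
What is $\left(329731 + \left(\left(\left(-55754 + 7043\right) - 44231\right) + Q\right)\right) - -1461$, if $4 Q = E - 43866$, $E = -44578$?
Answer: $216139$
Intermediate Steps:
$Q = -22111$ ($Q = \frac{-44578 - 43866}{4} = \frac{1}{4} \left(-88444\right) = -22111$)
$\left(329731 + \left(\left(\left(-55754 + 7043\right) - 44231\right) + Q\right)\right) - -1461 = \left(329731 + \left(\left(\left(-55754 + 7043\right) - 44231\right) - 22111\right)\right) - -1461 = \left(329731 - 115053\right) + \left(1736 - 275\right) = \left(329731 - 115053\right) + 1461 = 214678 + 1461 = 216139$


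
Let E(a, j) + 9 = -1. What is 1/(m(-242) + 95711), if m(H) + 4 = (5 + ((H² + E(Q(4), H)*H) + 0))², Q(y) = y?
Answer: 1/3719753828 ≈ 2.6884e-10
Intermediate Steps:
E(a, j) = -10 (E(a, j) = -9 - 1 = -10)
m(H) = -4 + (5 + H² - 10*H)² (m(H) = -4 + (5 + ((H² - 10*H) + 0))² = -4 + (5 + (H² - 10*H))² = -4 + (5 + H² - 10*H)²)
1/(m(-242) + 95711) = 1/((-4 + (5 + (-242)² - 10*(-242))²) + 95711) = 1/((-4 + (5 + 58564 + 2420)²) + 95711) = 1/((-4 + 60989²) + 95711) = 1/((-4 + 3719658121) + 95711) = 1/(3719658117 + 95711) = 1/3719753828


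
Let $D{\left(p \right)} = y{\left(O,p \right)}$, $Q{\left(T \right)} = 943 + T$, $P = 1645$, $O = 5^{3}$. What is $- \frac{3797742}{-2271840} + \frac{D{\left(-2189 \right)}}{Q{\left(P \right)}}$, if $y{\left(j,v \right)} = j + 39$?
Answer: $\frac{425047419}{244980080} \approx 1.735$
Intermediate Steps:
$O = 125$
$y{\left(j,v \right)} = 39 + j$
$D{\left(p \right)} = 164$ ($D{\left(p \right)} = 39 + 125 = 164$)
$- \frac{3797742}{-2271840} + \frac{D{\left(-2189 \right)}}{Q{\left(P \right)}} = - \frac{3797742}{-2271840} + \frac{164}{943 + 1645} = \left(-3797742\right) \left(- \frac{1}{2271840}\right) + \frac{164}{2588} = \frac{632957}{378640} + 164 \cdot \frac{1}{2588} = \frac{632957}{378640} + \frac{41}{647} = \frac{425047419}{244980080}$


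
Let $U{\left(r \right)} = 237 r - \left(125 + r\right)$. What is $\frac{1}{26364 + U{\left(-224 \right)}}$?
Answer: $- \frac{1}{26625} \approx -3.7559 \cdot 10^{-5}$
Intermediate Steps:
$U{\left(r \right)} = -125 + 236 r$
$\frac{1}{26364 + U{\left(-224 \right)}} = \frac{1}{26364 + \left(-125 + 236 \left(-224\right)\right)} = \frac{1}{26364 - 52989} = \frac{1}{-26625} = - \frac{1}{26625}$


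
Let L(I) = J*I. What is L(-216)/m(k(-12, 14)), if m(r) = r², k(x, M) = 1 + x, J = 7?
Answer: -1512/121 ≈ -12.496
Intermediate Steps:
L(I) = 7*I
L(-216)/m(k(-12, 14)) = (7*(-216))/((1 - 12)²) = -1512/((-11)²) = -1512/121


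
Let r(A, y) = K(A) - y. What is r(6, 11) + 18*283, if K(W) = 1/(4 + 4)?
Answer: 40665/8 ≈ 5083.1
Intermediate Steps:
K(W) = ⅛ (K(W) = 1/8 = ⅛)
r(A, y) = ⅛ - y
r(6, 11) + 18*283 = (⅛ - 1*11) + 18*283 = (⅛ - 11) + 5094 = -87/8 + 5094 = 40665/8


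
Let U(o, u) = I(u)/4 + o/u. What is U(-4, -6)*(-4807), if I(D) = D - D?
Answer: -9614/3 ≈ -3204.7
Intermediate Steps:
I(D) = 0
U(o, u) = o/u (U(o, u) = 0/4 + o/u = 0*(¼) + o/u = 0 + o/u = o/u)
U(-4, -6)*(-4807) = -4/(-6)*(-4807) = -4*(-⅙)*(-4807) = (⅔)*(-4807) = -9614/3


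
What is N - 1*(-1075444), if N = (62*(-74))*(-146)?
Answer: 1745292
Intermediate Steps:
N = 669848 (N = -4588*(-146) = 669848)
N - 1*(-1075444) = 669848 - 1*(-1075444) = 669848 + 1075444 = 1745292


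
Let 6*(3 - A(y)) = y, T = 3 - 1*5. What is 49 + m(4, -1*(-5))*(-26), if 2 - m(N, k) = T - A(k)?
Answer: -334/3 ≈ -111.33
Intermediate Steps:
T = -2 (T = 3 - 5 = -2)
A(y) = 3 - y/6
m(N, k) = 7 - k/6 (m(N, k) = 2 - (-2 - (3 - k/6)) = 2 - (-2 + (-3 + k/6)) = 2 - (-5 + k/6) = 2 + (5 - k/6) = 7 - k/6)
49 + m(4, -1*(-5))*(-26) = 49 + (7 - (-1)*(-5)/6)*(-26) = 49 + (7 - 1/6*5)*(-26) = 49 + (7 - 5/6)*(-26) = 49 + (37/6)*(-26) = 49 - 481/3 = -334/3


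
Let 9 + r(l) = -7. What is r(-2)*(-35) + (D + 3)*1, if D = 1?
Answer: 564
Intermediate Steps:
r(l) = -16 (r(l) = -9 - 7 = -16)
r(-2)*(-35) + (D + 3)*1 = -16*(-35) + (1 + 3)*1 = 560 + 4*1 = 560 + 4 = 564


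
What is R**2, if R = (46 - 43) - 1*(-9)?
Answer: 144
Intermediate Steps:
R = 12 (R = 3 + 9 = 12)
R**2 = 12**2 = 144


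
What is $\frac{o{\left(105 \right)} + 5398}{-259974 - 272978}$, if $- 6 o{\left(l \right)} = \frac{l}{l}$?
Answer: $- \frac{32387}{3197712} \approx -0.010128$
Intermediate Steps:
$o{\left(l \right)} = - \frac{1}{6}$ ($o{\left(l \right)} = - \frac{l \frac{1}{l}}{6} = \left(- \frac{1}{6}\right) 1 = - \frac{1}{6}$)
$\frac{o{\left(105 \right)} + 5398}{-259974 - 272978} = \frac{- \frac{1}{6} + 5398}{-259974 - 272978} = \frac{32387}{6 \left(-532952\right)} = \frac{32387}{6} \left(- \frac{1}{532952}\right) = - \frac{32387}{3197712}$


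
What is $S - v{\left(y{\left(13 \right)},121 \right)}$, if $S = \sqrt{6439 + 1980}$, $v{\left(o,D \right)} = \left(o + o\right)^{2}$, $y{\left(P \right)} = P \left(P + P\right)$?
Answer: $-456976 + \sqrt{8419} \approx -4.5688 \cdot 10^{5}$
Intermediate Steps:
$y{\left(P \right)} = 2 P^{2}$ ($y{\left(P \right)} = P 2 P = 2 P^{2}$)
$v{\left(o,D \right)} = 4 o^{2}$ ($v{\left(o,D \right)} = \left(2 o\right)^{2} = 4 o^{2}$)
$S = \sqrt{8419} \approx 91.755$
$S - v{\left(y{\left(13 \right)},121 \right)} = \sqrt{8419} - 4 \left(2 \cdot 13^{2}\right)^{2} = \sqrt{8419} - 4 \left(2 \cdot 169\right)^{2} = \sqrt{8419} - 4 \cdot 338^{2} = \sqrt{8419} - 4 \cdot 114244 = \sqrt{8419} - 456976 = -456976 + \sqrt{8419}$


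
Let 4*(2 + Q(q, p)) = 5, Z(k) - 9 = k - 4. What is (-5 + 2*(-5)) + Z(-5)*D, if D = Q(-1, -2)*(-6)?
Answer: -15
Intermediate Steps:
Z(k) = 5 + k (Z(k) = 9 + (k - 4) = 9 + (-4 + k) = 5 + k)
Q(q, p) = -¾ (Q(q, p) = -2 + (¼)*5 = -2 + 5/4 = -¾)
D = 9/2 (D = -¾*(-6) = 9/2 ≈ 4.5000)
(-5 + 2*(-5)) + Z(-5)*D = (-5 + 2*(-5)) + (5 - 5)*(9/2) = (-5 - 10) + 0*(9/2) = -15 + 0 = -15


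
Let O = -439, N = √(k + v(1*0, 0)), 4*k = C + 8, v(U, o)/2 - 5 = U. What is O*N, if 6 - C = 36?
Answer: -1317*√2/2 ≈ -931.26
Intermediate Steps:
v(U, o) = 10 + 2*U
C = -30 (C = 6 - 1*36 = 6 - 36 = -30)
k = -11/2 (k = (-30 + 8)/4 = (¼)*(-22) = -11/2 ≈ -5.5000)
N = 3*√2/2 (N = √(-11/2 + (10 + 2*(1*0))) = √(-11/2 + (10 + 2*0)) = √(-11/2 + (10 + 0)) = √(-11/2 + 10) = √(9/2) = 3*√2/2 ≈ 2.1213)
O*N = -1317*√2/2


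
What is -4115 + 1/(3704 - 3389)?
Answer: -1296224/315 ≈ -4115.0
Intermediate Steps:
-4115 + 1/(3704 - 3389) = -4115 + 1/315 = -1296224/315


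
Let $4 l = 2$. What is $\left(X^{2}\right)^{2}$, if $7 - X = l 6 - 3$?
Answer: $2401$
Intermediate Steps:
$l = \frac{1}{2}$ ($l = \frac{1}{4} \cdot 2 = \frac{1}{2} \approx 0.5$)
$X = 7$ ($X = 7 - \left(\frac{1}{2} \cdot 6 - 3\right) = 7 - \left(3 - 3\right) = 7 - 0 = 7 + 0 = 7$)
$\left(X^{2}\right)^{2} = \left(7^{2}\right)^{2} = 49^{2} = 2401$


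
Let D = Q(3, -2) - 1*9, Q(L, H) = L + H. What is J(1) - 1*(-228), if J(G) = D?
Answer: 220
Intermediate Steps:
Q(L, H) = H + L
D = -8 (D = (-2 + 3) - 1*9 = 1 - 9 = -8)
J(G) = -8
J(1) - 1*(-228) = -8 - 1*(-228) = -8 + 228 = 220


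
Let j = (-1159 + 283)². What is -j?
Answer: -767376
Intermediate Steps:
j = 767376 (j = (-876)² = 767376)
-j = -1*767376 = -767376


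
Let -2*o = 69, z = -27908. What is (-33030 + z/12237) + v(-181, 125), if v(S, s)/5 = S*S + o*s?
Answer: 2672810909/24474 ≈ 1.0921e+5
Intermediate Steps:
o = -69/2 (o = -½*69 = -69/2 ≈ -34.500)
v(S, s) = 5*S² - 345*s/2 (v(S, s) = 5*(S*S - 69*s/2) = 5*(S² - 69*s/2) = 5*S² - 345*s/2)
(-33030 + z/12237) + v(-181, 125) = (-33030 - 27908/12237) + (5*(-181)² - 345/2*125) = (-33030 - 27908*1/12237) + (5*32761 - 43125/2) = (-33030 - 27908/12237) + (163805 - 43125/2) = -404216018/12237 + 284485/2 = 2672810909/24474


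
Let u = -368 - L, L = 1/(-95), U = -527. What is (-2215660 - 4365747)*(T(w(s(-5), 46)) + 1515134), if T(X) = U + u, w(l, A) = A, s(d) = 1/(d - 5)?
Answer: -946753206237342/95 ≈ -9.9658e+12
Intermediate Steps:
L = -1/95 ≈ -0.010526
u = -34959/95 (u = -368 - 1*(-1/95) = -368 + 1/95 = -34959/95 ≈ -367.99)
s(d) = 1/(-5 + d)
T(X) = -85024/95 (T(X) = -527 - 34959/95 = -85024/95)
(-2215660 - 4365747)*(T(w(s(-5), 46)) + 1515134) = (-2215660 - 4365747)*(-85024/95 + 1515134) = -6581407*143852706/95 = -946753206237342/95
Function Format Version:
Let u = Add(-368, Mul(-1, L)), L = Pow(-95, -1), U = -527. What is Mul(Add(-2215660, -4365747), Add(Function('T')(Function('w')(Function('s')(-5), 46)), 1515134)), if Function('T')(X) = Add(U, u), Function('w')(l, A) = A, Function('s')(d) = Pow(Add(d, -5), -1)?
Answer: Rational(-946753206237342, 95) ≈ -9.9658e+12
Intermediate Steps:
L = Rational(-1, 95) ≈ -0.010526
u = Rational(-34959, 95) (u = Add(-368, Mul(-1, Rational(-1, 95))) = Add(-368, Rational(1, 95)) = Rational(-34959, 95) ≈ -367.99)
Function('s')(d) = Pow(Add(-5, d), -1)
Function('T')(X) = Rational(-85024, 95) (Function('T')(X) = Add(-527, Rational(-34959, 95)) = Rational(-85024, 95))
Mul(Add(-2215660, -4365747), Add(Function('T')(Function('w')(Function('s')(-5), 46)), 1515134)) = Mul(Add(-2215660, -4365747), Add(Rational(-85024, 95), 1515134)) = Mul(-6581407, Rational(143852706, 95)) = Rational(-946753206237342, 95)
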